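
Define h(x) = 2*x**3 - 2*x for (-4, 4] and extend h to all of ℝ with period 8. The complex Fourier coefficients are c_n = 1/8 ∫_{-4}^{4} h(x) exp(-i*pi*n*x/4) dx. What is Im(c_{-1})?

Since h is real-valued, Im(c_{-1}) = -1/8 ∫_{-4}^{4} h(x) sin(-pi*x/4) dx = b_{1}/2.
h is odd and sin(-pi*x/4) is odd, so the integrand is even: ∫_{-4}^{4} h(x) sin(-pi*x/4) dx = 2∫_0^{4} h(x) sin(-pi*x/4) dx.
Integrating by parts three times (tabular method), an antiderivative of (2*x**3 - 2*x) sin(-pi*x/4) is 8*x**3*cos(pi*x/4)/pi - 96*x**2*sin(pi*x/4)/pi**2 - 768*x*cos(pi*x/4)/pi**3 - 8*x*cos(pi*x/4)/pi + 32*sin(pi*x/4)/pi**2 + 3072*sin(pi*x/4)/pi**4; evaluating from 0 to 4: ∫_{0}^{4} (2*x**3 - 2*x) sin(-pi*x/4) dx = (-480/pi + 3072/pi**3) - (0) = -480/pi + 3072/pi**3.
So ∫_{-4}^{4} h(x) sin(-pi*x/4) dx = -960/pi + 6144/pi**3.
Hence Im(c_{-1}) = (-1/8)·(-960/pi + 6144/pi**3) = -768/pi**3 + 120/pi.

-768/pi**3 + 120/pi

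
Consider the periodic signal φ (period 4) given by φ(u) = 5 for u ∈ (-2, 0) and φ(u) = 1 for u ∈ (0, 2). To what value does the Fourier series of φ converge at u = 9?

u = 9 differs from u = 1 by 2 full period(s), and the series is 4-periodic.
φ is continuous at u = 1 with value 1, so the series converges to 1 there.

1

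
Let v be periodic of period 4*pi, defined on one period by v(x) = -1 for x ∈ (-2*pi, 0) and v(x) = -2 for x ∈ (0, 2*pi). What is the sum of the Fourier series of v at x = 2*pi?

x = 2*pi differs from x = -2*pi by 1 full period(s), and the series is 4*pi-periodic.
At x = -2*pi the one-sided limits are v(-2*pi^-) = -2 and v(-2*pi^+) = -1.
By Dirichlet's theorem the series converges to their average, [(-2) + (-1)]/2 = -3/2.

-3/2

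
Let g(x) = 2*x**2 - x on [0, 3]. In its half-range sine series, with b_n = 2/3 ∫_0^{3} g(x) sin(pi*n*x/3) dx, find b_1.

b_1 = 2/3 ∫_0^{3} (2*x**2 - x) sin(pi*x/3) dx.
Integrating by parts twice (tabular method), an antiderivative of (2*x**2 - x) sin(pi*x/3) is -6*x**2*cos(pi*x/3)/pi + 36*x*sin(pi*x/3)/pi**2 + 3*x*cos(pi*x/3)/pi - 9*sin(pi*x/3)/pi**2 + 108*cos(pi*x/3)/pi**3; evaluating from 0 to 3: ∫_{0}^{3} (2*x**2 - x) sin(pi*x/3) dx = (-108/pi**3 + 45/pi) - (108/pi**3) = -216/pi**3 + 45/pi.
Hence b_1 = (2/3)·(-216/pi**3 + 45/pi) = -144/pi**3 + 30/pi.

-144/pi**3 + 30/pi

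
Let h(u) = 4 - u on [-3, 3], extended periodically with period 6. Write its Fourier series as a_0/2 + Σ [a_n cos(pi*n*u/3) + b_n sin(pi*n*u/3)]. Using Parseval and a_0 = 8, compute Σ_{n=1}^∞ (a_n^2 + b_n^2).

6

Parseval: a_0^2/2 + Σ_{n≥1} (a_n^2+b_n^2) = 1/3 ∫_{-3}^{3} h(u)^2 du = 38.
Subtract a_0^2/2 = 32: Σ (a_n^2+b_n^2) = 6.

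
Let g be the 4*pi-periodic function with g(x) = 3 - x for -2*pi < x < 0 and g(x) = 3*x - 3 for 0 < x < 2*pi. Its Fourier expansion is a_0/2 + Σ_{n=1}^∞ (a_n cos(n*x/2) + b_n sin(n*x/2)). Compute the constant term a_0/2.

a_0 = (1/(2*pi)) ∫_{-2*pi}^{2*pi} g(x) dx = (1/(2*pi)) · (8*pi**2) = 4*pi.
So the constant term a_0/2 = 2*pi.

2*pi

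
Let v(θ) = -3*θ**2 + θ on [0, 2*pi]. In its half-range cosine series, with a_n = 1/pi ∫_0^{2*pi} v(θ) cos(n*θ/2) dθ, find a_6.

a_6 = 1/pi ∫_0^{2*pi} (-3*θ**2 + θ) cos(3*θ) dθ.
Integrating by parts twice (tabular method), an antiderivative of (-3*θ**2 + θ) cos(3*θ) is -θ**2*sin(3*θ) + θ*sin(3*θ)/3 - 2*θ*cos(3*θ)/3 + 2*sin(3*θ)/9 + cos(3*θ)/9; evaluating from 0 to 2*pi: ∫_{0}^{2*pi} (-3*θ**2 + θ) cos(3*θ) dθ = (1/9 - 4*pi/3) - (1/9) = -4*pi/3.
Hence a_6 = (1/pi)·(-4*pi/3) = -4/3.

-4/3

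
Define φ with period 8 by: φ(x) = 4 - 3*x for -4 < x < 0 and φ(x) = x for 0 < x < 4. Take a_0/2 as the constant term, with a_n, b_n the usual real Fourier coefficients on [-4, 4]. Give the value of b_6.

b_6 = 1/4 ∫_{-4}^{4} φ(x) sin(3*pi*x/2) dx.
Split the integral at the breakpoints.
Integrating by parts (boundary term plus one more integral), an antiderivative of (4 - 3*x) sin(3*pi*x/2) is 2*x*cos(3*pi*x/2)/pi - 4*sin(3*pi*x/2)/(3*pi**2) - 8*cos(3*pi*x/2)/(3*pi); evaluating from -4 to 0: ∫_{-4}^{0} (4 - 3*x) sin(3*pi*x/2) dx = (-8/(3*pi)) - (-32/(3*pi)) = 8/pi.
Integrating by parts (boundary term plus one more integral), an antiderivative of (x) sin(3*pi*x/2) is -2*x*cos(3*pi*x/2)/(3*pi) + 4*sin(3*pi*x/2)/(9*pi**2); evaluating from 0 to 4: ∫_{0}^{4} (x) sin(3*pi*x/2) dx = (-8/(3*pi)) - (0) = -8/(3*pi).
Summing the pieces and multiplying by (1/4) gives b_6 = 4/(3*pi).

4/(3*pi)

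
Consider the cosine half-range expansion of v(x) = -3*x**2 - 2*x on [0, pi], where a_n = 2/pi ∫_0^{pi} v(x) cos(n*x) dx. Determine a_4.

-3/4

a_4 = 2/pi ∫_0^{pi} (-3*x**2 - 2*x) cos(4*x) dx.
Integrating by parts twice (tabular method), an antiderivative of (-3*x**2 - 2*x) cos(4*x) is -3*x**2*sin(4*x)/4 - x*sin(4*x)/2 - 3*x*cos(4*x)/8 + 3*sin(4*x)/32 - cos(4*x)/8; evaluating from 0 to pi: ∫_{0}^{pi} (-3*x**2 - 2*x) cos(4*x) dx = (-3*pi/8 - 1/8) - (-1/8) = -3*pi/8.
Hence a_4 = (2/pi)·(-3*pi/8) = -3/4.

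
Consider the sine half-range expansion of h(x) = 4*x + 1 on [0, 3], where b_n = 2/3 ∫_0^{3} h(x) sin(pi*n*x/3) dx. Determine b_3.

28/(3*pi)

b_3 = 2/3 ∫_0^{3} (4*x + 1) sin(pi*x) dx.
Integrating by parts (boundary term plus one more integral), an antiderivative of (4*x + 1) sin(pi*x) is -4*x*cos(pi*x)/pi + 4*sin(pi*x)/pi**2 - cos(pi*x)/pi; evaluating from 0 to 3: ∫_{0}^{3} (4*x + 1) sin(pi*x) dx = (13/pi) - (-1/pi) = 14/pi.
Hence b_3 = (2/3)·(14/pi) = 28/(3*pi).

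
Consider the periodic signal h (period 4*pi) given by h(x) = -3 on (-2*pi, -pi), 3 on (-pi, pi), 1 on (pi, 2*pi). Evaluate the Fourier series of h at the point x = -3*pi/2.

h is continuous at x = -3*pi/2 with value -3, so the series converges to -3 there.

-3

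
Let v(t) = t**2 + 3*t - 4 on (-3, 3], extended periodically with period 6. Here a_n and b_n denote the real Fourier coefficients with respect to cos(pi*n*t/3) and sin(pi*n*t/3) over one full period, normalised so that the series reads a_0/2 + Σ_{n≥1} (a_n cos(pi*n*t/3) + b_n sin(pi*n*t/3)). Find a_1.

a_1 = 1/3 ∫_{-3}^{3} v(t) cos(pi*t/3) dt.
Integrating by parts twice (tabular method), an antiderivative of (t**2 + 3*t - 4) cos(pi*t/3) is 3*t**2*sin(pi*t/3)/pi + 9*t*sin(pi*t/3)/pi + 18*t*cos(pi*t/3)/pi**2 - 12*sin(pi*t/3)/pi - 54*sin(pi*t/3)/pi**3 + 27*cos(pi*t/3)/pi**2; evaluating from -3 to 3: ∫_{-3}^{3} (t**2 + 3*t - 4) cos(pi*t/3) dt = (-81/pi**2) - (27/pi**2) = -108/pi**2.
Hence a_1 = (1/3)·(-108/pi**2) = -36/pi**2.

-36/pi**2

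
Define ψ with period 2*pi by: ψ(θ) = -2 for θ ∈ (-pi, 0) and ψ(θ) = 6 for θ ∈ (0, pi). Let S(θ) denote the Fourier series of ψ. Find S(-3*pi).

2

θ = -3*pi differs from θ = pi by -2 full period(s), and the series is 2*pi-periodic.
At θ = pi the one-sided limits are ψ(pi^-) = 6 and ψ(pi^+) = -2.
By Dirichlet's theorem the series converges to their average, [(6) + (-2)]/2 = 2.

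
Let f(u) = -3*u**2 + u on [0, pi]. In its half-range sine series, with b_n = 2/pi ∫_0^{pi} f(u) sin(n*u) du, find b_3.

-2*pi + 8/(9*pi) + 2/3

b_3 = 2/pi ∫_0^{pi} (-3*u**2 + u) sin(3*u) du.
Integrating by parts twice (tabular method), an antiderivative of (-3*u**2 + u) sin(3*u) is u**2*cos(3*u) - 2*u*sin(3*u)/3 - u*cos(3*u)/3 + sin(3*u)/9 - 2*cos(3*u)/9; evaluating from 0 to pi: ∫_{0}^{pi} (-3*u**2 + u) sin(3*u) du = (-pi**2 + 2/9 + pi/3) - (-2/9) = -pi**2 + 4/9 + pi/3.
Hence b_3 = (2/pi)·(-pi**2 + 4/9 + pi/3) = -2*pi + 8/(9*pi) + 2/3.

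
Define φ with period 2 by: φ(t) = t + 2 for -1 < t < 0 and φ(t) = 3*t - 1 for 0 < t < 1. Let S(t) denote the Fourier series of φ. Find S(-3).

t = -3 differs from t = 1 by -2 full period(s), and the series is 2-periodic.
At t = 1 the one-sided limits are φ(1^-) = 2 and φ(1^+) = 1.
By Dirichlet's theorem the series converges to their average, [(2) + (1)]/2 = 3/2.

3/2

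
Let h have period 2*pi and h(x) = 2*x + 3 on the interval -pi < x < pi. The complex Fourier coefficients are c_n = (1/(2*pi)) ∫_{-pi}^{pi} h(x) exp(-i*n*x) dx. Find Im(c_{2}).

Since h is real-valued, Im(c_{2}) = -(1/(2*pi)) ∫_{-pi}^{pi} h(x) sin(2*x) dx = -b_{2}/2.
Integrating by parts (boundary term plus one more integral), an antiderivative of (2*x + 3) sin(2*x) is -x*cos(2*x) + sin(2*x)/2 - 3*cos(2*x)/2; evaluating from -pi to pi: ∫_{-pi}^{pi} (2*x + 3) sin(2*x) dx = (-pi - 3/2) - (-3/2 + pi) = -2*pi.
Hence Im(c_{2}) = (-1/(2*pi))·(-2*pi) = 1.

1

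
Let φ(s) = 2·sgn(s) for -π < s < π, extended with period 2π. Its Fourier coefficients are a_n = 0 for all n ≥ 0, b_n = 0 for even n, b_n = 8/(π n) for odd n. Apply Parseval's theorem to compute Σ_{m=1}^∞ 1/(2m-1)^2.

pi**2/8

Parseval: Σ b_n^2 = (1/π) ∫_{-π}^{π} φ(s)^2 ds = 8.
Only odd n contribute, with b_n^2 = 64/(π^2 n^2), so Σ_{m≥1} 1/(2m-1)^2 = π^2·(8)/64 = pi**2/8.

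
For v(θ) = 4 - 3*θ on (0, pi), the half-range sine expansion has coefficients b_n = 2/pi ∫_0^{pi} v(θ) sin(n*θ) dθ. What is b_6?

b_6 = 2/pi ∫_0^{pi} (4 - 3*θ) sin(6*θ) dθ.
Integrating by parts (boundary term plus one more integral), an antiderivative of (4 - 3*θ) sin(6*θ) is θ*cos(6*θ)/2 - sin(6*θ)/12 - 2*cos(6*θ)/3; evaluating from 0 to pi: ∫_{0}^{pi} (4 - 3*θ) sin(6*θ) dθ = (-2/3 + pi/2) - (-2/3) = pi/2.
Hence b_6 = (2/pi)·(pi/2) = 1.

1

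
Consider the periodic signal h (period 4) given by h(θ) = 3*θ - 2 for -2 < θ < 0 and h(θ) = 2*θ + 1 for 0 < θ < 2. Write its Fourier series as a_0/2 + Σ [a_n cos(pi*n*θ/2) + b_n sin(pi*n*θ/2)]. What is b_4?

b_4 = 1/2 ∫_{-2}^{2} h(θ) sin(2*pi*θ) dθ.
Split the integral at the breakpoints.
Integrating by parts (boundary term plus one more integral), an antiderivative of (3*θ - 2) sin(2*pi*θ) is -3*θ*cos(2*pi*θ)/(2*pi) + 3*sin(2*pi*θ)/(4*pi**2) + cos(2*pi*θ)/pi; evaluating from -2 to 0: ∫_{-2}^{0} (3*θ - 2) sin(2*pi*θ) dθ = (1/pi) - (4/pi) = -3/pi.
Integrating by parts (boundary term plus one more integral), an antiderivative of (2*θ + 1) sin(2*pi*θ) is -θ*cos(2*pi*θ)/pi + sin(2*pi*θ)/(2*pi**2) - cos(2*pi*θ)/(2*pi); evaluating from 0 to 2: ∫_{0}^{2} (2*θ + 1) sin(2*pi*θ) dθ = (-5/(2*pi)) - (-1/(2*pi)) = -2/pi.
Summing the pieces and multiplying by (1/2) gives b_4 = -5/(2*pi).

-5/(2*pi)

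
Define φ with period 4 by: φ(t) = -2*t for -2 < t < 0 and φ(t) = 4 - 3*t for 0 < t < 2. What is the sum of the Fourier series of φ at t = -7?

1

t = -7 differs from t = 1 by -2 full period(s), and the series is 4-periodic.
φ is continuous at t = 1 with value 1, so the series converges to 1 there.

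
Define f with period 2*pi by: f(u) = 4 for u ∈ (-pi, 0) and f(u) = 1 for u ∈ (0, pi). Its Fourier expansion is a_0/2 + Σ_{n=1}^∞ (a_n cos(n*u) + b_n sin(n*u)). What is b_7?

b_7 = 1/pi ∫_{-pi}^{pi} f(u) sin(7*u) du.
Split the integral at the breakpoints.
Directly, an antiderivative of (4) sin(7*u) is -4*cos(7*u)/7; evaluating from -pi to 0: ∫_{-pi}^{0} (4) sin(7*u) du = (-4/7) - (4/7) = -8/7.
Directly, an antiderivative of (1) sin(7*u) is -cos(7*u)/7; evaluating from 0 to pi: ∫_{0}^{pi} (1) sin(7*u) du = (1/7) - (-1/7) = 2/7.
Summing the pieces and multiplying by (1/pi) gives b_7 = -6/(7*pi).

-6/(7*pi)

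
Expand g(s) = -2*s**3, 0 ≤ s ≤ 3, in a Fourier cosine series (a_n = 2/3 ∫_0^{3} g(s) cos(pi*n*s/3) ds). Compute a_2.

-81/pi**2

a_2 = 2/3 ∫_0^{3} (-2*s**3) cos(2*pi*s/3) ds.
Integrating by parts three times (tabular method), an antiderivative of (-2*s**3) cos(2*pi*s/3) is -3*s**3*sin(2*pi*s/3)/pi - 27*s**2*cos(2*pi*s/3)/(2*pi**2) + 81*s*sin(2*pi*s/3)/(2*pi**3) + 243*cos(2*pi*s/3)/(4*pi**4); evaluating from 0 to 3: ∫_{0}^{3} (-2*s**3) cos(2*pi*s/3) ds = (243*(1 - 2*pi**2)/(4*pi**4)) - (243/(4*pi**4)) = -243/(2*pi**2).
Hence a_2 = (2/3)·(-243/(2*pi**2)) = -81/pi**2.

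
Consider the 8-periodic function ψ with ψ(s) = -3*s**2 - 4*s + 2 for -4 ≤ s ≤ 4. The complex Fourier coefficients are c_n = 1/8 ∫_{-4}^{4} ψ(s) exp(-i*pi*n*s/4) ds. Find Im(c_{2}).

Since ψ is real-valued, Im(c_{2}) = -1/8 ∫_{-4}^{4} ψ(s) sin(pi*s/2) ds = -b_{2}/2.
Integrating by parts twice (tabular method), an antiderivative of (-3*s**2 - 4*s + 2) sin(pi*s/2) is 6*s**2*cos(pi*s/2)/pi - 24*s*sin(pi*s/2)/pi**2 + 8*s*cos(pi*s/2)/pi - 16*sin(pi*s/2)/pi**2 - 48*cos(pi*s/2)/pi**3 - 4*cos(pi*s/2)/pi; evaluating from -4 to 4: ∫_{-4}^{4} (-3*s**2 - 4*s + 2) sin(pi*s/2) ds = (-48/pi**3 + 124/pi) - (-48/pi**3 + 60/pi) = 64/pi.
Hence Im(c_{2}) = (-1/8)·(64/pi) = -8/pi.

-8/pi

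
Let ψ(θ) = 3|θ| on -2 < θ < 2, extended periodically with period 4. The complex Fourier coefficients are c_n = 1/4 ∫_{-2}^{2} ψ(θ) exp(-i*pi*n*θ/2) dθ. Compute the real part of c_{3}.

-4/(3*pi**2)

Since ψ is real-valued, Re(c_{3}) = 1/4 ∫_{-2}^{2} ψ(θ) cos(3*pi*θ/2) dθ = a_{3}/2.
ψ is even and cos(3*pi*θ/2) is even, so the integrand is even: ∫_{-2}^{2} ψ(θ) cos(3*pi*θ/2) dθ = 2∫_0^{2} ψ(θ) cos(3*pi*θ/2) dθ.
Integrating by parts (boundary term plus one more integral), an antiderivative of (3*θ) cos(3*pi*θ/2) is 2*θ*sin(3*pi*θ/2)/pi + 4*cos(3*pi*θ/2)/(3*pi**2); evaluating from 0 to 2: ∫_{0}^{2} (3*θ) cos(3*pi*θ/2) dθ = (-4/(3*pi**2)) - (4/(3*pi**2)) = -8/(3*pi**2).
So ∫_{-2}^{2} ψ(θ) cos(3*pi*θ/2) dθ = -16/(3*pi**2).
Hence Re(c_{3}) = (1/4)·(-16/(3*pi**2)) = -4/(3*pi**2).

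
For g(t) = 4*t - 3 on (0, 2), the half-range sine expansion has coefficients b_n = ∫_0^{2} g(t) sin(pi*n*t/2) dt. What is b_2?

b_2 = ∫_0^{2} (4*t - 3) sin(pi*t) dt.
Integrating by parts (boundary term plus one more integral), an antiderivative of (4*t - 3) sin(pi*t) is -4*t*cos(pi*t)/pi + 4*sin(pi*t)/pi**2 + 3*cos(pi*t)/pi; evaluating from 0 to 2: ∫_{0}^{2} (4*t - 3) sin(pi*t) dt = (-5/pi) - (3/pi) = -8/pi.
Hence b_2 = -8/pi.

-8/pi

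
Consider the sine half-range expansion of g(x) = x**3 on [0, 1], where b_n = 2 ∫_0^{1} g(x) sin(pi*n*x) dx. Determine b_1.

-12/pi**3 + 2/pi

b_1 = 2 ∫_0^{1} (x**3) sin(pi*x) dx.
Integrating by parts three times (tabular method), an antiderivative of (x**3) sin(pi*x) is -x**3*cos(pi*x)/pi + 3*x**2*sin(pi*x)/pi**2 + 6*x*cos(pi*x)/pi**3 - 6*sin(pi*x)/pi**4; evaluating from 0 to 1: ∫_{0}^{1} (x**3) sin(pi*x) dx = ((-6 + pi**2)/pi**3) - (0) = (-6 + pi**2)/pi**3.
Hence b_1 = 2·((-6 + pi**2)/pi**3) = -12/pi**3 + 2/pi.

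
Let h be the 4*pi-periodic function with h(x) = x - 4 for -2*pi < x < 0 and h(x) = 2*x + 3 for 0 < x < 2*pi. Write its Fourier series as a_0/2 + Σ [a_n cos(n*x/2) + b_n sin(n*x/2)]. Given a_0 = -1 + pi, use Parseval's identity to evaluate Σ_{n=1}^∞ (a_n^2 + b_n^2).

Parseval: a_0^2/2 + Σ_{n≥1} (a_n^2+b_n^2) = (1/(2*pi)) ∫_{-2*pi}^{2*pi} h(x)^2 dx = 25 + 20*pi + 20*pi**2/3.
Subtract a_0^2/2 = (1 - pi)**2/2: Σ (a_n^2+b_n^2) = 49/2 + 37*pi**2/6 + 21*pi.

49/2 + 37*pi**2/6 + 21*pi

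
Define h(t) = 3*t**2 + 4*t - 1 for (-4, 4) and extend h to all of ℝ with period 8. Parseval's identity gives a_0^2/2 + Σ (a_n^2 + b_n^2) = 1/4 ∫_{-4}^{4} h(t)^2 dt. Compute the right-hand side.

1/4 ∫_{-4}^{4} h(t)^2 dt = 1/4 · (61816/15) = 15454/15.

15454/15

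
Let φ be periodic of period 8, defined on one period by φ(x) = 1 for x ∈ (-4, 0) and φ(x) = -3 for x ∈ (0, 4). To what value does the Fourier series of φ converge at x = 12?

-1

x = 12 differs from x = 4 by 1 full period(s), and the series is 8-periodic.
At x = 4 the one-sided limits are φ(4^-) = -3 and φ(4^+) = 1.
By Dirichlet's theorem the series converges to their average, [(-3) + (1)]/2 = -1.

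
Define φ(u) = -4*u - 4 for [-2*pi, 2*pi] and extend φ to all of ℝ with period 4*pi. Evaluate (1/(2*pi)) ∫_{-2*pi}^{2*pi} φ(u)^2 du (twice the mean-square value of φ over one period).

32 + 128*pi**2/3

(1/(2*pi)) ∫_{-2*pi}^{2*pi} φ(u)^2 du = (1/(2*pi)) · (64*pi + 256*pi**3/3) = 32 + 128*pi**2/3.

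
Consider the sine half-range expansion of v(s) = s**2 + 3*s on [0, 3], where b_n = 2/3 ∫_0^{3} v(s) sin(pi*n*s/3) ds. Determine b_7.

b_7 = 2/3 ∫_0^{3} (s**2 + 3*s) sin(7*pi*s/3) ds.
Integrating by parts twice (tabular method), an antiderivative of (s**2 + 3*s) sin(7*pi*s/3) is -3*s**2*cos(7*pi*s/3)/(7*pi) + 18*s*sin(7*pi*s/3)/(49*pi**2) - 9*s*cos(7*pi*s/3)/(7*pi) + 27*sin(7*pi*s/3)/(49*pi**2) + 54*cos(7*pi*s/3)/(343*pi**3); evaluating from 0 to 3: ∫_{0}^{3} (s**2 + 3*s) sin(7*pi*s/3) ds = (54*(-1 + 49*pi**2)/(343*pi**3)) - (54/(343*pi**3)) = 54*(-2 + 49*pi**2)/(343*pi**3).
Hence b_7 = (2/3)·(54*(-2 + 49*pi**2)/(343*pi**3)) = 36*(-2 + 49*pi**2)/(343*pi**3).

36*(-2 + 49*pi**2)/(343*pi**3)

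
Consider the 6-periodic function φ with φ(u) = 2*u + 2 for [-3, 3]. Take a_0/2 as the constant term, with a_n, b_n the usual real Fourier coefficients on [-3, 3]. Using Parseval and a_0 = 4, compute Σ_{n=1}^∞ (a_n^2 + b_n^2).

24

Parseval: a_0^2/2 + Σ_{n≥1} (a_n^2+b_n^2) = 1/3 ∫_{-3}^{3} φ(u)^2 du = 32.
Subtract a_0^2/2 = 8: Σ (a_n^2+b_n^2) = 24.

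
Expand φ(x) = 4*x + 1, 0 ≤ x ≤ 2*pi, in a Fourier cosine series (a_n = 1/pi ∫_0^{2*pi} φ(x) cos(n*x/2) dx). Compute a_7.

-32/(49*pi)

a_7 = 1/pi ∫_0^{2*pi} (4*x + 1) cos(7*x/2) dx.
Integrating by parts (boundary term plus one more integral), an antiderivative of (4*x + 1) cos(7*x/2) is 8*x*sin(7*x/2)/7 + 2*sin(7*x/2)/7 + 16*cos(7*x/2)/49; evaluating from 0 to 2*pi: ∫_{0}^{2*pi} (4*x + 1) cos(7*x/2) dx = (-16/49) - (16/49) = -32/49.
Hence a_7 = (1/pi)·(-32/49) = -32/(49*pi).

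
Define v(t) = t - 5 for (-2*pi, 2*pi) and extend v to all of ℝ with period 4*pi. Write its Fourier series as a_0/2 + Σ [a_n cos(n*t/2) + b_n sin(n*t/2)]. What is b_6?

-2/3

b_6 = (1/(2*pi)) ∫_{-2*pi}^{2*pi} v(t) sin(3*t) dt.
Integrating by parts (boundary term plus one more integral), an antiderivative of (t - 5) sin(3*t) is -t*cos(3*t)/3 + sin(3*t)/9 + 5*cos(3*t)/3; evaluating from -2*pi to 2*pi: ∫_{-2*pi}^{2*pi} (t - 5) sin(3*t) dt = (5/3 - 2*pi/3) - (5/3 + 2*pi/3) = -4*pi/3.
Hence b_6 = (1/(2*pi))·(-4*pi/3) = -2/3.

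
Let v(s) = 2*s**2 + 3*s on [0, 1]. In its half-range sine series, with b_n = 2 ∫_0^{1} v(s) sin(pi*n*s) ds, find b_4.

-5/(2*pi)

b_4 = 2 ∫_0^{1} (2*s**2 + 3*s) sin(4*pi*s) ds.
Integrating by parts twice (tabular method), an antiderivative of (2*s**2 + 3*s) sin(4*pi*s) is -s**2*cos(4*pi*s)/(2*pi) + s*sin(4*pi*s)/(4*pi**2) - 3*s*cos(4*pi*s)/(4*pi) + 3*sin(4*pi*s)/(16*pi**2) + cos(4*pi*s)/(16*pi**3); evaluating from 0 to 1: ∫_{0}^{1} (2*s**2 + 3*s) sin(4*pi*s) ds = ((1 - 20*pi**2)/(16*pi**3)) - (1/(16*pi**3)) = -5/(4*pi).
Hence b_4 = 2·(-5/(4*pi)) = -5/(2*pi).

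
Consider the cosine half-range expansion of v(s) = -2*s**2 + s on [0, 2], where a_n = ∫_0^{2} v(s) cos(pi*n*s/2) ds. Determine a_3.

a_3 = ∫_0^{2} (-2*s**2 + s) cos(3*pi*s/2) ds.
Integrating by parts twice (tabular method), an antiderivative of (-2*s**2 + s) cos(3*pi*s/2) is -4*s**2*sin(3*pi*s/2)/(3*pi) + 2*s*sin(3*pi*s/2)/(3*pi) - 16*s*cos(3*pi*s/2)/(9*pi**2) + 32*sin(3*pi*s/2)/(27*pi**3) + 4*cos(3*pi*s/2)/(9*pi**2); evaluating from 0 to 2: ∫_{0}^{2} (-2*s**2 + s) cos(3*pi*s/2) ds = (28/(9*pi**2)) - (4/(9*pi**2)) = 8/(3*pi**2).
Hence a_3 = 8/(3*pi**2).

8/(3*pi**2)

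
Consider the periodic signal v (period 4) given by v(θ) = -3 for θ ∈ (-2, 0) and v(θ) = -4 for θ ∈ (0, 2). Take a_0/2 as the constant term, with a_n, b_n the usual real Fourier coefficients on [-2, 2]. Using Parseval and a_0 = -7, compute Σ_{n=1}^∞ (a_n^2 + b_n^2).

1/2

Parseval: a_0^2/2 + Σ_{n≥1} (a_n^2+b_n^2) = 1/2 ∫_{-2}^{2} v(θ)^2 dθ = 25.
Subtract a_0^2/2 = 49/2: Σ (a_n^2+b_n^2) = 1/2.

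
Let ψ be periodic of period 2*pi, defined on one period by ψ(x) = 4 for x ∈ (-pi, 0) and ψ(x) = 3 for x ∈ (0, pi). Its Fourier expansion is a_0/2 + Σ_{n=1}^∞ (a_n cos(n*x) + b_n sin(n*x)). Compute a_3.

a_3 = 1/pi ∫_{-pi}^{pi} ψ(x) cos(3*x) dx.
Split the integral at the breakpoints.
Directly, an antiderivative of (4) cos(3*x) is 4*sin(3*x)/3; evaluating from -pi to 0: ∫_{-pi}^{0} (4) cos(3*x) dx = (0) - (0) = 0.
Directly, an antiderivative of (3) cos(3*x) is sin(3*x); evaluating from 0 to pi: ∫_{0}^{pi} (3) cos(3*x) dx = (0) - (0) = 0.
Summing the pieces and multiplying by (1/pi) gives a_3 = 0.

0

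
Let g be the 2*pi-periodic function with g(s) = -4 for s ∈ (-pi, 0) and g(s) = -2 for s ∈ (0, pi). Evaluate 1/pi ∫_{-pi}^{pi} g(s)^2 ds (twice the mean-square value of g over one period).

1/pi ∫_{-pi}^{pi} g(s)^2 ds = 1/pi · (20*pi) = 20.

20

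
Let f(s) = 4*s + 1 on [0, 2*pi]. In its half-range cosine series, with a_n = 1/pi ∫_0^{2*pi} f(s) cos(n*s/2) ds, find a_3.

-32/(9*pi)

a_3 = 1/pi ∫_0^{2*pi} (4*s + 1) cos(3*s/2) ds.
Integrating by parts (boundary term plus one more integral), an antiderivative of (4*s + 1) cos(3*s/2) is 8*s*sin(3*s/2)/3 + 2*sin(3*s/2)/3 + 16*cos(3*s/2)/9; evaluating from 0 to 2*pi: ∫_{0}^{2*pi} (4*s + 1) cos(3*s/2) ds = (-16/9) - (16/9) = -32/9.
Hence a_3 = (1/pi)·(-32/9) = -32/(9*pi).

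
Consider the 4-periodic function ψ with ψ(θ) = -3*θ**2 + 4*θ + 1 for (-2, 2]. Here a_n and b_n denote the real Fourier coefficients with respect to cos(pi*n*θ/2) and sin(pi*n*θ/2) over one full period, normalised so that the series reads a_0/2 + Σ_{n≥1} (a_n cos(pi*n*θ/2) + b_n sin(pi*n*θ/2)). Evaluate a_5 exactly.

a_5 = 1/2 ∫_{-2}^{2} ψ(θ) cos(5*pi*θ/2) dθ.
Integrating by parts twice (tabular method), an antiderivative of (-3*θ**2 + 4*θ + 1) cos(5*pi*θ/2) is -6*θ**2*sin(5*pi*θ/2)/(5*pi) + 8*θ*sin(5*pi*θ/2)/(5*pi) - 24*θ*cos(5*pi*θ/2)/(25*pi**2) + 48*sin(5*pi*θ/2)/(125*pi**3) + 2*sin(5*pi*θ/2)/(5*pi) + 16*cos(5*pi*θ/2)/(25*pi**2); evaluating from -2 to 2: ∫_{-2}^{2} (-3*θ**2 + 4*θ + 1) cos(5*pi*θ/2) dθ = (32/(25*pi**2)) - (-64/(25*pi**2)) = 96/(25*pi**2).
Hence a_5 = (1/2)·(96/(25*pi**2)) = 48/(25*pi**2).

48/(25*pi**2)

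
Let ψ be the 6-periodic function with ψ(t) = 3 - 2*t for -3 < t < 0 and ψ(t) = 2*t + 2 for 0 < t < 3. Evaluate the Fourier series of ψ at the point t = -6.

t = -6 differs from t = 0 by -1 full period(s), and the series is 6-periodic.
At t = 0 the one-sided limits are ψ(0^-) = 3 and ψ(0^+) = 2.
By Dirichlet's theorem the series converges to their average, [(3) + (2)]/2 = 5/2.

5/2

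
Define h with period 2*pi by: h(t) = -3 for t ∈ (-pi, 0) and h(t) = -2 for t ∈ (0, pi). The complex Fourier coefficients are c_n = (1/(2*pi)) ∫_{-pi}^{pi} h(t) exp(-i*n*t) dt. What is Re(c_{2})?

0

Since h is real-valued, Re(c_{2}) = (1/(2*pi)) ∫_{-pi}^{pi} h(t) cos(2*t) dt = a_{2}/2.
Split the integral at the breakpoints.
Directly, an antiderivative of (-3) cos(2*t) is -3*sin(2*t)/2; evaluating from -pi to 0: ∫_{-pi}^{0} (-3) cos(2*t) dt = (0) - (0) = 0.
Directly, an antiderivative of (-2) cos(2*t) is -sin(2*t); evaluating from 0 to pi: ∫_{0}^{pi} (-2) cos(2*t) dt = (0) - (0) = 0.
So ∫_{-pi}^{pi} h(t) cos(2*t) dt = 0.
Hence Re(c_{2}) = (1/(2*pi))·(0) = 0.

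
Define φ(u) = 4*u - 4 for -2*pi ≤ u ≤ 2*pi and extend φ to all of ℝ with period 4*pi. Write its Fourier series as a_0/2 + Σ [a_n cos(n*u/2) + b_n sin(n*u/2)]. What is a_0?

a_0 = (1/(2*pi)) ∫_{-2*pi}^{2*pi} φ(u) du = (1/(2*pi)) · (-16*pi) = -8.

-8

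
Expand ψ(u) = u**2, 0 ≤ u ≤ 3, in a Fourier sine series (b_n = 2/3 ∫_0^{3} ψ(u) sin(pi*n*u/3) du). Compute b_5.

b_5 = 2/3 ∫_0^{3} (u**2) sin(5*pi*u/3) du.
Integrating by parts twice (tabular method), an antiderivative of (u**2) sin(5*pi*u/3) is -3*u**2*cos(5*pi*u/3)/(5*pi) + 18*u*sin(5*pi*u/3)/(25*pi**2) + 54*cos(5*pi*u/3)/(125*pi**3); evaluating from 0 to 3: ∫_{0}^{3} (u**2) sin(5*pi*u/3) du = (27*(-2 + 25*pi**2)/(125*pi**3)) - (54/(125*pi**3)) = 27*(-4 + 25*pi**2)/(125*pi**3).
Hence b_5 = (2/3)·(27*(-4 + 25*pi**2)/(125*pi**3)) = 18*(-4 + 25*pi**2)/(125*pi**3).

18*(-4 + 25*pi**2)/(125*pi**3)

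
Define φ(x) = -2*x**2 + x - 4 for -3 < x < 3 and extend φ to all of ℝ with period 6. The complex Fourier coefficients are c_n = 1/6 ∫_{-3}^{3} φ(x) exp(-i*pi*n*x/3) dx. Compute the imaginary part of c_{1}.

Since φ is real-valued, Im(c_{1}) = -1/6 ∫_{-3}^{3} φ(x) sin(pi*x/3) dx = -b_{1}/2.
Integrating by parts twice (tabular method), an antiderivative of (-2*x**2 + x - 4) sin(pi*x/3) is 6*x**2*cos(pi*x/3)/pi - 36*x*sin(pi*x/3)/pi**2 - 3*x*cos(pi*x/3)/pi + 9*sin(pi*x/3)/pi**2 - 108*cos(pi*x/3)/pi**3 + 12*cos(pi*x/3)/pi; evaluating from -3 to 3: ∫_{-3}^{3} (-2*x**2 + x - 4) sin(pi*x/3) dx = (-57/pi + 108/pi**3) - (-75/pi + 108/pi**3) = 18/pi.
Hence Im(c_{1}) = (-1/6)·(18/pi) = -3/pi.

-3/pi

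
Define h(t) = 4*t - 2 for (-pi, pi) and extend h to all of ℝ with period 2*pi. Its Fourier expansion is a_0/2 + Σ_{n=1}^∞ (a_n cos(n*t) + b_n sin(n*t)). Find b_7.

b_7 = 1/pi ∫_{-pi}^{pi} h(t) sin(7*t) dt.
Integrating by parts (boundary term plus one more integral), an antiderivative of (4*t - 2) sin(7*t) is -4*t*cos(7*t)/7 + 4*sin(7*t)/49 + 2*cos(7*t)/7; evaluating from -pi to pi: ∫_{-pi}^{pi} (4*t - 2) sin(7*t) dt = (-2/7 + 4*pi/7) - (-4*pi/7 - 2/7) = 8*pi/7.
Hence b_7 = (1/pi)·(8*pi/7) = 8/7.

8/7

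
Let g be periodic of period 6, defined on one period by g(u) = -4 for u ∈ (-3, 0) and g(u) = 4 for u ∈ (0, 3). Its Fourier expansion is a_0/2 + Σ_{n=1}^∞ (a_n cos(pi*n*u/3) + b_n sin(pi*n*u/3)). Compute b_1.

16/pi

b_1 = 1/3 ∫_{-3}^{3} g(u) sin(pi*u/3) du.
g is odd and sin(pi*u/3) is odd, so the integrand is even and b_1 = 2/3 ∫_0^{3} g(u) sin(pi*u/3) du.
Directly, an antiderivative of (4) sin(pi*u/3) is -12*cos(pi*u/3)/pi; evaluating from 0 to 3: ∫_{0}^{3} (4) sin(pi*u/3) du = (12/pi) - (-12/pi) = 24/pi.
Hence b_1 = (2/3)·(24/pi) = 16/pi.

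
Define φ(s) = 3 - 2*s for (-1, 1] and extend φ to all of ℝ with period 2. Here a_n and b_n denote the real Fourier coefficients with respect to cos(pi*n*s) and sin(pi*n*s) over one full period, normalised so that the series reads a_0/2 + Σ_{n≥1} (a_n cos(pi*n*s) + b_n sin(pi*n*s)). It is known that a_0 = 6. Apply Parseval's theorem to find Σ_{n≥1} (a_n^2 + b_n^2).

Parseval: a_0^2/2 + Σ_{n≥1} (a_n^2+b_n^2) = ∫_{-1}^{1} φ(s)^2 ds = 62/3.
Subtract a_0^2/2 = 18: Σ (a_n^2+b_n^2) = 8/3.

8/3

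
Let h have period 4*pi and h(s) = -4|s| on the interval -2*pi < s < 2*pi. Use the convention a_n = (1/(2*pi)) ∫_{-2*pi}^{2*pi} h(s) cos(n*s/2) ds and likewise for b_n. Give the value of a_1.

32/pi

a_1 = (1/(2*pi)) ∫_{-2*pi}^{2*pi} h(s) cos(s/2) ds.
h is even and cos(s/2) is even, so the integrand is even and a_1 = 1/pi ∫_0^{2*pi} h(s) cos(s/2) ds.
Integrating by parts (boundary term plus one more integral), an antiderivative of (-4*s) cos(s/2) is -8*s*sin(s/2) - 16*cos(s/2); evaluating from 0 to 2*pi: ∫_{0}^{2*pi} (-4*s) cos(s/2) ds = (16) - (-16) = 32.
Hence a_1 = (1/pi)·(32) = 32/pi.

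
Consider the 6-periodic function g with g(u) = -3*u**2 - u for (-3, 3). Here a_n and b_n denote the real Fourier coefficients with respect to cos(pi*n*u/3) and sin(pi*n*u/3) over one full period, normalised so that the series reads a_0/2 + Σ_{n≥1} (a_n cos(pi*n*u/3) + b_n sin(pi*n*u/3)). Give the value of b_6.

b_6 = 1/3 ∫_{-3}^{3} g(u) sin(2*pi*u) du.
Integrating by parts twice (tabular method), an antiderivative of (-3*u**2 - u) sin(2*pi*u) is 3*u**2*cos(2*pi*u)/(2*pi) - 3*u*sin(2*pi*u)/(2*pi**2) + u*cos(2*pi*u)/(2*pi) - sin(2*pi*u)/(4*pi**2) - 3*cos(2*pi*u)/(4*pi**3); evaluating from -3 to 3: ∫_{-3}^{3} (-3*u**2 - u) sin(2*pi*u) du = (-3/(4*pi**3) + 15/pi) - (-3/(4*pi**3) + 12/pi) = 3/pi.
Hence b_6 = (1/3)·(3/pi) = 1/pi.

1/pi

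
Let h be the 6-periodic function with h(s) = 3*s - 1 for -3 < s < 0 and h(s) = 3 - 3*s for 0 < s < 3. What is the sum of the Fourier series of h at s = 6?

1

s = 6 differs from s = 0 by 1 full period(s), and the series is 6-periodic.
At s = 0 the one-sided limits are h(0^-) = -1 and h(0^+) = 3.
By Dirichlet's theorem the series converges to their average, [(-1) + (3)]/2 = 1.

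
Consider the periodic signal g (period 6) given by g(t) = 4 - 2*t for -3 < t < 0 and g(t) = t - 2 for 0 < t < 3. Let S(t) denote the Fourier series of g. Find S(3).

11/2

At t = 3 the one-sided limits are g(3^-) = 1 and g(3^+) = 10.
By Dirichlet's theorem the series converges to their average, [(1) + (10)]/2 = 11/2.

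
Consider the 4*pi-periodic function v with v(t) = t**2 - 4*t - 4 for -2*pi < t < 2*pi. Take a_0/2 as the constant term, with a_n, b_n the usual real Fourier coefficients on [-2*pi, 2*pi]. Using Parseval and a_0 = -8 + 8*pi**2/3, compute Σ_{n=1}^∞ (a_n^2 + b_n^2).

Parseval: a_0^2/2 + Σ_{n≥1} (a_n^2+b_n^2) = (1/(2*pi)) ∫_{-2*pi}^{2*pi} v(t)^2 dt = 32 + 64*pi**2/3 + 32*pi**4/5.
Subtract a_0^2/2 = 32*(3 - pi**2)**2/9: Σ (a_n^2+b_n^2) = 128*pi**2*(pi**2 + 15)/45.

128*pi**2*(pi**2 + 15)/45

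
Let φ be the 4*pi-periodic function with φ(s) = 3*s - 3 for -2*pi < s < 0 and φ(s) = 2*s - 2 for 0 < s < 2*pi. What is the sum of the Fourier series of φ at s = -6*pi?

s = -6*pi differs from s = 2*pi by -2 full period(s), and the series is 4*pi-periodic.
At s = 2*pi the one-sided limits are φ(2*pi^-) = -2 + 4*pi and φ(2*pi^+) = -6*pi - 3.
By Dirichlet's theorem the series converges to their average, [(-2 + 4*pi) + (-6*pi - 3)]/2 = -pi - 5/2.

-pi - 5/2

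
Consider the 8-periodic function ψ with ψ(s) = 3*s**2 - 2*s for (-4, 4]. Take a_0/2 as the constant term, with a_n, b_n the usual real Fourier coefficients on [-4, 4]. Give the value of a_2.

48/pi**2

a_2 = 1/4 ∫_{-4}^{4} ψ(s) cos(pi*s/2) ds.
Integrating by parts twice (tabular method), an antiderivative of (3*s**2 - 2*s) cos(pi*s/2) is 6*s**2*sin(pi*s/2)/pi - 4*s*sin(pi*s/2)/pi + 24*s*cos(pi*s/2)/pi**2 - 48*sin(pi*s/2)/pi**3 - 8*cos(pi*s/2)/pi**2; evaluating from -4 to 4: ∫_{-4}^{4} (3*s**2 - 2*s) cos(pi*s/2) ds = (88/pi**2) - (-104/pi**2) = 192/pi**2.
Hence a_2 = (1/4)·(192/pi**2) = 48/pi**2.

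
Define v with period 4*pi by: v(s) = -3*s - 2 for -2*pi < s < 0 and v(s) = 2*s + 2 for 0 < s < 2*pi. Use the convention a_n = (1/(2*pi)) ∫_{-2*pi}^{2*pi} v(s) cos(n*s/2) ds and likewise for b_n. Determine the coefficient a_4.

0

a_4 = (1/(2*pi)) ∫_{-2*pi}^{2*pi} v(s) cos(2*s) ds.
Split the integral at the breakpoints.
Integrating by parts (boundary term plus one more integral), an antiderivative of (-3*s - 2) cos(2*s) is -3*s*sin(2*s)/2 - sin(2*s) - 3*cos(2*s)/4; evaluating from -2*pi to 0: ∫_{-2*pi}^{0} (-3*s - 2) cos(2*s) ds = (-3/4) - (-3/4) = 0.
Integrating by parts (boundary term plus one more integral), an antiderivative of (2*s + 2) cos(2*s) is s*sin(2*s) + sin(2*s) + cos(2*s)/2; evaluating from 0 to 2*pi: ∫_{0}^{2*pi} (2*s + 2) cos(2*s) ds = (1/2) - (1/2) = 0.
Summing the pieces and multiplying by (1/(2*pi)) gives a_4 = 0.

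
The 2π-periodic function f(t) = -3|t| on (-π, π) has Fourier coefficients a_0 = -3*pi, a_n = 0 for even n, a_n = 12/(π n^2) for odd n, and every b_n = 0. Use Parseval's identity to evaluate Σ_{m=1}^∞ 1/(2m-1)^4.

Parseval: a_0^2/2 + Σ a_n^2 = (1/π) ∫_{-π}^{π} f(t)^2 dt = 6*pi**2.
Subtract a_0^2/2 = 9*pi**2/2: Σ a_n^2 = 3*pi**2/2.
Only odd n contribute, with a_n^2 = 144/(π^2 n^4), so Σ_{m≥1} 1/(2m-1)^4 = π^2·(3*pi**2/2)/144 = pi**4/96.

pi**4/96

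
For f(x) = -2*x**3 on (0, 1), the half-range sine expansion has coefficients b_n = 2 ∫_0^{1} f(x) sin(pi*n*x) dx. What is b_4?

(-3/8 + pi**2)/pi**3

b_4 = 2 ∫_0^{1} (-2*x**3) sin(4*pi*x) dx.
Integrating by parts three times (tabular method), an antiderivative of (-2*x**3) sin(4*pi*x) is x**3*cos(4*pi*x)/(2*pi) - 3*x**2*sin(4*pi*x)/(8*pi**2) - 3*x*cos(4*pi*x)/(16*pi**3) + 3*sin(4*pi*x)/(64*pi**4); evaluating from 0 to 1: ∫_{0}^{1} (-2*x**3) sin(4*pi*x) dx = ((-3 + 8*pi**2)/(16*pi**3)) - (0) = (-3 + 8*pi**2)/(16*pi**3).
Hence b_4 = 2·((-3 + 8*pi**2)/(16*pi**3)) = (-3/8 + pi**2)/pi**3.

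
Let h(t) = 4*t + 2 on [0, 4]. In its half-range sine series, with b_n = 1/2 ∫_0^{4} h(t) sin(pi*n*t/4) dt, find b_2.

-16/pi

b_2 = 1/2 ∫_0^{4} (4*t + 2) sin(pi*t/2) dt.
Integrating by parts (boundary term plus one more integral), an antiderivative of (4*t + 2) sin(pi*t/2) is -8*t*cos(pi*t/2)/pi + 16*sin(pi*t/2)/pi**2 - 4*cos(pi*t/2)/pi; evaluating from 0 to 4: ∫_{0}^{4} (4*t + 2) sin(pi*t/2) dt = (-36/pi) - (-4/pi) = -32/pi.
Hence b_2 = (1/2)·(-32/pi) = -16/pi.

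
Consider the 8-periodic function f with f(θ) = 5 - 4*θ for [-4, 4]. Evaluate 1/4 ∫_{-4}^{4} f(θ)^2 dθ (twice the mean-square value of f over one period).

1/4 ∫_{-4}^{4} f(θ)^2 dθ = 1/4 · (2648/3) = 662/3.

662/3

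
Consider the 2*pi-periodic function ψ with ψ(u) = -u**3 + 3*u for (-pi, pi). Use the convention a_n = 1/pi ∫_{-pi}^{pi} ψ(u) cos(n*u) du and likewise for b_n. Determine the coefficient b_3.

b_3 = 1/pi ∫_{-pi}^{pi} ψ(u) sin(3*u) du.
ψ is odd and sin(3*u) is odd, so the integrand is even and b_3 = 2/pi ∫_0^{pi} ψ(u) sin(3*u) du.
Integrating by parts three times (tabular method), an antiderivative of (-u**3 + 3*u) sin(3*u) is u**3*cos(3*u)/3 - u**2*sin(3*u)/3 - 11*u*cos(3*u)/9 + 11*sin(3*u)/27; evaluating from 0 to pi: ∫_{0}^{pi} (-u**3 + 3*u) sin(3*u) du = (pi*(11 - 3*pi**2)/9) - (0) = pi*(11 - 3*pi**2)/9.
Hence b_3 = (2/pi)·(pi*(11 - 3*pi**2)/9) = 22/9 - 2*pi**2/3.

22/9 - 2*pi**2/3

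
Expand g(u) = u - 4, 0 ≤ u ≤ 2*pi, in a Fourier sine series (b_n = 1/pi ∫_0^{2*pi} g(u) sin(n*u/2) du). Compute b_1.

4 - 16/pi

b_1 = 1/pi ∫_0^{2*pi} (u - 4) sin(u/2) du.
Integrating by parts (boundary term plus one more integral), an antiderivative of (u - 4) sin(u/2) is -2*u*cos(u/2) + 4*sin(u/2) + 8*cos(u/2); evaluating from 0 to 2*pi: ∫_{0}^{2*pi} (u - 4) sin(u/2) du = (-8 + 4*pi) - (8) = -16 + 4*pi.
Hence b_1 = (1/pi)·(-16 + 4*pi) = 4 - 16/pi.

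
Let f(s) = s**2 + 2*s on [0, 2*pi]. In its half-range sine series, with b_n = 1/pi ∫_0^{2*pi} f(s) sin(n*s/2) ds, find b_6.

b_6 = 1/pi ∫_0^{2*pi} (s**2 + 2*s) sin(3*s) ds.
Integrating by parts twice (tabular method), an antiderivative of (s**2 + 2*s) sin(3*s) is -s**2*cos(3*s)/3 + 2*s*sin(3*s)/9 - 2*s*cos(3*s)/3 + 2*sin(3*s)/9 + 2*cos(3*s)/27; evaluating from 0 to 2*pi: ∫_{0}^{2*pi} (s**2 + 2*s) sin(3*s) ds = (-4*pi**2/3 - 4*pi/3 + 2/27) - (2/27) = -4*pi*(1 + pi)/3.
Hence b_6 = (1/pi)·(-4*pi*(1 + pi)/3) = -4*pi/3 - 4/3.

-4*pi/3 - 4/3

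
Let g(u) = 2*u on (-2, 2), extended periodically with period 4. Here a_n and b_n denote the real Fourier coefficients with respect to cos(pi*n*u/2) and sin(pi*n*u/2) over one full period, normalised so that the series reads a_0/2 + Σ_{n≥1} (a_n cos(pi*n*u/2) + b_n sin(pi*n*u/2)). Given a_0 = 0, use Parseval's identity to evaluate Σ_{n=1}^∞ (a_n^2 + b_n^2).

Parseval: a_0^2/2 + Σ_{n≥1} (a_n^2+b_n^2) = 1/2 ∫_{-2}^{2} g(u)^2 du = 32/3.
Subtract a_0^2/2 = 0: Σ (a_n^2+b_n^2) = 32/3.

32/3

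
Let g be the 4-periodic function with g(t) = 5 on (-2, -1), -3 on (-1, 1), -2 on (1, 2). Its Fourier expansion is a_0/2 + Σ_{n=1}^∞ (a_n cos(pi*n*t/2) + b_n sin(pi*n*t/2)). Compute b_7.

-1/pi

b_7 = 1/2 ∫_{-2}^{2} g(t) sin(7*pi*t/2) dt.
Split the integral at the breakpoints.
Directly, an antiderivative of (5) sin(7*pi*t/2) is -10*cos(7*pi*t/2)/(7*pi); evaluating from -2 to -1: ∫_{-2}^{-1} (5) sin(7*pi*t/2) dt = (0) - (10/(7*pi)) = -10/(7*pi).
Directly, an antiderivative of (-3) sin(7*pi*t/2) is 6*cos(7*pi*t/2)/(7*pi); evaluating from -1 to 1: ∫_{-1}^{1} (-3) sin(7*pi*t/2) dt = (0) - (0) = 0.
Directly, an antiderivative of (-2) sin(7*pi*t/2) is 4*cos(7*pi*t/2)/(7*pi); evaluating from 1 to 2: ∫_{1}^{2} (-2) sin(7*pi*t/2) dt = (-4/(7*pi)) - (0) = -4/(7*pi).
Summing the pieces and multiplying by (1/2) gives b_7 = -1/pi.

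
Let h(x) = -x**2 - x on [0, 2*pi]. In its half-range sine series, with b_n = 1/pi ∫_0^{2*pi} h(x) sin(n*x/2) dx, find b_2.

b_2 = 1/pi ∫_0^{2*pi} (-x**2 - x) sin(x) dx.
Integrating by parts twice (tabular method), an antiderivative of (-x**2 - x) sin(x) is x**2*cos(x) - 2*x*sin(x) + x*cos(x) - sin(x) - 2*cos(x); evaluating from 0 to 2*pi: ∫_{0}^{2*pi} (-x**2 - x) sin(x) dx = (-2 + 2*pi + 4*pi**2) - (-2) = 2*pi*(1 + 2*pi).
Hence b_2 = (1/pi)·(2*pi*(1 + 2*pi)) = 2 + 4*pi.

2 + 4*pi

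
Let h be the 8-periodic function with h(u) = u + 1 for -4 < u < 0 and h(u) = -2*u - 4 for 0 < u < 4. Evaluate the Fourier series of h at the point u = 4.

u = 4 differs from u = -4 by 1 full period(s), and the series is 8-periodic.
At u = -4 the one-sided limits are h(-4^-) = -12 and h(-4^+) = -3.
By Dirichlet's theorem the series converges to their average, [(-12) + (-3)]/2 = -15/2.

-15/2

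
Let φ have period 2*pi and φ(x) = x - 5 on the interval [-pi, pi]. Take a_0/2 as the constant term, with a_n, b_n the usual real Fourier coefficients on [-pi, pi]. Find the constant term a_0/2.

-5

a_0 = 1/pi ∫_{-pi}^{pi} φ(x) dx = 1/pi · (-10*pi) = -10.
So the constant term a_0/2 = -5.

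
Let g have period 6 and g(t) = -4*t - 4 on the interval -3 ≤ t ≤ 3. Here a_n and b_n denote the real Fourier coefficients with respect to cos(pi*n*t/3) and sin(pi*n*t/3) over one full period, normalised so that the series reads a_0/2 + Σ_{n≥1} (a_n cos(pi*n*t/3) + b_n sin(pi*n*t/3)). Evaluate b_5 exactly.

b_5 = 1/3 ∫_{-3}^{3} g(t) sin(5*pi*t/3) dt.
Integrating by parts (boundary term plus one more integral), an antiderivative of (-4*t - 4) sin(5*pi*t/3) is 12*t*cos(5*pi*t/3)/(5*pi) - 36*sin(5*pi*t/3)/(25*pi**2) + 12*cos(5*pi*t/3)/(5*pi); evaluating from -3 to 3: ∫_{-3}^{3} (-4*t - 4) sin(5*pi*t/3) dt = (-48/(5*pi)) - (24/(5*pi)) = -72/(5*pi).
Hence b_5 = (1/3)·(-72/(5*pi)) = -24/(5*pi).

-24/(5*pi)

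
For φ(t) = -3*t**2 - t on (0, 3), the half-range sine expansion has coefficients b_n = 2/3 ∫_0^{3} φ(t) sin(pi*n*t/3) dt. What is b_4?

b_4 = 2/3 ∫_0^{3} (-3*t**2 - t) sin(4*pi*t/3) dt.
Integrating by parts twice (tabular method), an antiderivative of (-3*t**2 - t) sin(4*pi*t/3) is 9*t**2*cos(4*pi*t/3)/(4*pi) - 27*t*sin(4*pi*t/3)/(8*pi**2) + 3*t*cos(4*pi*t/3)/(4*pi) - 9*sin(4*pi*t/3)/(16*pi**2) - 81*cos(4*pi*t/3)/(32*pi**3); evaluating from 0 to 3: ∫_{0}^{3} (-3*t**2 - t) sin(4*pi*t/3) dt = (9*(-9 + 80*pi**2)/(32*pi**3)) - (-81/(32*pi**3)) = 45/(2*pi).
Hence b_4 = (2/3)·(45/(2*pi)) = 15/pi.

15/pi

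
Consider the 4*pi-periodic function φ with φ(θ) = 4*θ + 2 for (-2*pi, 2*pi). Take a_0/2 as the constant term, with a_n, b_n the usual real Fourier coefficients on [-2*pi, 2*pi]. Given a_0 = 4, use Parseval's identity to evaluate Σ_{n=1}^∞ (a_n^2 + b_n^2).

Parseval: a_0^2/2 + Σ_{n≥1} (a_n^2+b_n^2) = (1/(2*pi)) ∫_{-2*pi}^{2*pi} φ(θ)^2 dθ = 8 + 128*pi**2/3.
Subtract a_0^2/2 = 8: Σ (a_n^2+b_n^2) = 128*pi**2/3.

128*pi**2/3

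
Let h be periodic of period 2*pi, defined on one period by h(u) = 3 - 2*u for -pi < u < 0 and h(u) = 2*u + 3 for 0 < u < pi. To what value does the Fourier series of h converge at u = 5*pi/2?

3 + pi

u = 5*pi/2 differs from u = pi/2 by 1 full period(s), and the series is 2*pi-periodic.
h is continuous at u = pi/2 with value 3 + pi, so the series converges to 3 + pi there.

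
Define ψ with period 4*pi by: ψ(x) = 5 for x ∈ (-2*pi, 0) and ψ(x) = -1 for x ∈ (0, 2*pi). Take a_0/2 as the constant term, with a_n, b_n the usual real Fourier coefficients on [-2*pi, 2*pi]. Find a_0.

4

a_0 = (1/(2*pi)) ∫_{-2*pi}^{2*pi} ψ(x) dx = (1/(2*pi)) · (8*pi) = 4.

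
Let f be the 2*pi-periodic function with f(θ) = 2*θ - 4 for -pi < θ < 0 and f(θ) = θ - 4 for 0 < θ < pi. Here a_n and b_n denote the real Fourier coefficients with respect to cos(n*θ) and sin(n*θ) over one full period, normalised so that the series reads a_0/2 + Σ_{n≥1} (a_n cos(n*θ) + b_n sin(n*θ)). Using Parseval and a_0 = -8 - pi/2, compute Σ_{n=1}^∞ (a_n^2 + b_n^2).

Parseval: a_0^2/2 + Σ_{n≥1} (a_n^2+b_n^2) = 1/pi ∫_{-pi}^{pi} f(θ)^2 dθ = 4*pi + 5*pi**2/3 + 32.
Subtract a_0^2/2 = (pi + 16)**2/8: Σ (a_n^2+b_n^2) = 37*pi**2/24.

37*pi**2/24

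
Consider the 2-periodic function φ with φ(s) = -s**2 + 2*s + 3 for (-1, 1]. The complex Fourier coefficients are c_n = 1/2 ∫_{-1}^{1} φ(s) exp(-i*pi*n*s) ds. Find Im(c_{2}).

Since φ is real-valued, Im(c_{2}) = -1/2 ∫_{-1}^{1} φ(s) sin(2*pi*s) ds = -b_{2}/2.
Integrating by parts twice (tabular method), an antiderivative of (-s**2 + 2*s + 3) sin(2*pi*s) is s**2*cos(2*pi*s)/(2*pi) - s*sin(2*pi*s)/(2*pi**2) - s*cos(2*pi*s)/pi + sin(2*pi*s)/(2*pi**2) - 3*cos(2*pi*s)/(2*pi) - cos(2*pi*s)/(4*pi**3); evaluating from -1 to 1: ∫_{-1}^{1} (-s**2 + 2*s + 3) sin(2*pi*s) ds = (-2/pi - 1/(4*pi**3)) - (-1/(4*pi**3)) = -2/pi.
Hence Im(c_{2}) = (-1/2)·(-2/pi) = 1/pi.

1/pi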